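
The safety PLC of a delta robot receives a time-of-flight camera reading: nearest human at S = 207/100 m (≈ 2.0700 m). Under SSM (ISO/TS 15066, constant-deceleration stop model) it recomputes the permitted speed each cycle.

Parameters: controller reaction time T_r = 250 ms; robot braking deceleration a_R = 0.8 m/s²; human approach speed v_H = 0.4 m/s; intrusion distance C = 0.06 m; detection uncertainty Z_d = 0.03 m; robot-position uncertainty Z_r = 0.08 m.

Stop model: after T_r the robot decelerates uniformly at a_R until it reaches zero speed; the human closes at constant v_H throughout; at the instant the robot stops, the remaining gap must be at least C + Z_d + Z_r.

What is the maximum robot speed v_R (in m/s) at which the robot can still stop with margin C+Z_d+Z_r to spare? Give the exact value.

at the boundary: (5/8)·v² + (3/4)·v + (-9/5) = 0
  disc = (3/4)² − 4·(5/8)·(-9/5) = 81/16 ; √disc = 9/4
  v_R = (−(3/4) + 9/4) / (2·(5/8)) = 6/5 m/s
check:
braking lasts T_s = (6/5)/(4/5) = 1.5000 s
robot in T_r: 1.2000·0.2500 = 0.3000 m
robot covers 1.2000·1.5000 − ½·0.8000·1.5000² = 0.9000 m while stopping
person approaches 0.4000·(0.2500+1.5000) = 0.7000 m
residual clearance needed = 0.0600+0.0300+0.0800 = 0.1700 m
sum ≈ 0.3000+0.9000+0.7000+0.1700 ≈ 2.0700 m = S ✓

v_R_max = 6/5 m/s = 1.2000 m/s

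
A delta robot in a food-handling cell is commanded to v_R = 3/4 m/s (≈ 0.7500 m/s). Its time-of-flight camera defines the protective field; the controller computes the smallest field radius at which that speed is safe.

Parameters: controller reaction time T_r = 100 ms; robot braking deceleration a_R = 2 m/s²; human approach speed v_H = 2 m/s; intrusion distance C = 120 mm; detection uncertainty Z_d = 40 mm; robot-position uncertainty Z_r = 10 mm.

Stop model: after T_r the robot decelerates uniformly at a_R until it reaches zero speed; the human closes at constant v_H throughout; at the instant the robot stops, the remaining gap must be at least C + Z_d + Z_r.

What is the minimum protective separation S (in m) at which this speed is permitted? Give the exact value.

S_min = 2137/1600 m = 1.3356 m

stop time T_s = (3/4)/2 = 0.3750 s
robot covers v_R·T_r = 0.7500·0.1000 = 0.0750 m before braking
braking distance = 0.7500²/(2·2.0000) = 0.1406 m
human closes 2.0000·0.4750 = 0.9500 m
C+Z_d+Z_r = 0.1200+0.0400+0.0100 = 0.1700 m
S_min ≈ 0.0750+0.1406+0.9500+0.1700  ⇒  S_min = 2137/1600 m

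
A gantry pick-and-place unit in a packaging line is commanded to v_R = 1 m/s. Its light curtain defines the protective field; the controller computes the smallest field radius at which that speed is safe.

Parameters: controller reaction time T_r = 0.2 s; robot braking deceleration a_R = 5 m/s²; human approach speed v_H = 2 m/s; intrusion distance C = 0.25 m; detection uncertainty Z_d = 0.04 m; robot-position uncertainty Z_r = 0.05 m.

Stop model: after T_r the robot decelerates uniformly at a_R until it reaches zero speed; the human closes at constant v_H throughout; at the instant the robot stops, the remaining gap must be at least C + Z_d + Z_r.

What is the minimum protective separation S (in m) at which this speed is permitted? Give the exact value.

stop time T_s = 1/5 = 0.2000 s
robot covers v_R·T_r = 1.0000·0.2000 = 0.2000 m before braking
robot covers 1.0000·0.2000 − ½·5.0000·0.2000² = 0.1000 m while stopping
human over T_r+T_s: 2.0000·(0.2000+0.2000) = 0.8000 m
margins: 0.2500+0.0400+0.0500 = 0.3400 m
S_min ≈ 0.2000+0.1000+0.8000+0.3400  ⇒  S_min = 36/25 m

S_min = 36/25 m = 1.4400 m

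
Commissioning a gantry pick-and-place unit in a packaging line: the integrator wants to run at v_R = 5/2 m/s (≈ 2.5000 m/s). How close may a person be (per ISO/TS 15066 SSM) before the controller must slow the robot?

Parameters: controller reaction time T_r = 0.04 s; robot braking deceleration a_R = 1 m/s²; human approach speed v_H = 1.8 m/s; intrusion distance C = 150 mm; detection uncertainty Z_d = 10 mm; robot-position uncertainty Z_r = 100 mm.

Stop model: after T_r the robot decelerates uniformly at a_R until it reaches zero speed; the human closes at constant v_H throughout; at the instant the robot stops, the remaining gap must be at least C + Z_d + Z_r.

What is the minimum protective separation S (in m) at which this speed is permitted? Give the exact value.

S_min = 8057/1000 m = 8.0570 m

T_s = v_R/a_R = (5/2)/1 = 2.5000 s
robot covers v_R·T_r = 2.5000·0.0400 = 0.1000 m before braking
braking distance = 2.5000²/(2·1.0000) = 3.1250 m
person approaches 1.8000·(0.0400+2.5000) = 4.5720 m
C+Z_d+Z_r = 0.1500+0.0100+0.1000 = 0.2600 m
S_min ≈ 0.1000+3.1250+4.5720+0.2600  ⇒  S_min = 8057/1000 m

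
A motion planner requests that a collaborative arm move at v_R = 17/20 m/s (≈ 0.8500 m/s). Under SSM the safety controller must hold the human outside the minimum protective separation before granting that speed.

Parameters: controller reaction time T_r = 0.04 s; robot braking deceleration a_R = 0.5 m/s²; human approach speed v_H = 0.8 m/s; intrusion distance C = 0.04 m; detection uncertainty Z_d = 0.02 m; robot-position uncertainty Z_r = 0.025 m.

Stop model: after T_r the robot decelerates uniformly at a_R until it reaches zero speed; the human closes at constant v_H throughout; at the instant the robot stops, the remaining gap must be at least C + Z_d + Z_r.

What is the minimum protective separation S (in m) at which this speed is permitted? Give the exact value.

stop time T_s = (17/20)/(1/2) = 1.7000 s
reaction-phase robot travel = 0.8500·0.0400 = 0.0340 m
robot under decel: 0.8500²/(2·0.5000) = 0.7225 m
human over T_r+T_s: 0.8000·(0.0400+1.7000) = 1.3920 m
residual clearance needed = 0.0400+0.0200+0.0250 = 0.0850 m
S_min ≈ 0.0340+0.7225+1.3920+0.0850  ⇒  S_min = 4467/2000 m

S_min = 4467/2000 m = 2.2335 m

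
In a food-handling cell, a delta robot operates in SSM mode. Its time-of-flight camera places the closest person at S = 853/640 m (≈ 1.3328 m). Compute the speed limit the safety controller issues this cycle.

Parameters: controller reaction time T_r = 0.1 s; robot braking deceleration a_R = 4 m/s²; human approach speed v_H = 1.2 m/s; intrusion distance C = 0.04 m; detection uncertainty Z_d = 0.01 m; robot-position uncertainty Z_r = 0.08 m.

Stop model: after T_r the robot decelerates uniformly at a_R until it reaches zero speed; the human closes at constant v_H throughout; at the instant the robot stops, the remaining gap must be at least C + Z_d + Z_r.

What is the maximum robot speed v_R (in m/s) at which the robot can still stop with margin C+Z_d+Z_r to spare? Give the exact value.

at the boundary: (1/8)·v² + (2/5)·v + (-693/640) = 0
  disc = (2/5)² − 4·(1/8)·(-693/640) = 4489/6400 ; √disc = 67/80
  v_R = (−(2/5) + 67/80) / (2·(1/8)) = 7/4 m/s
check:
stop time T_s = (7/4)/4 = 0.4375 s
robot in T_r: 1.7500·0.1000 = 0.1750 m
robot under decel: 1.7500²/(2·4.0000) = 0.3828 m
person approaches 1.2000·(0.1000+0.4375) = 0.6450 m
residual clearance needed = 0.0400+0.0100+0.0800 = 0.1300 m
sum ≈ 0.1750+0.3828+0.6450+0.1300 ≈ 1.3328 m = S ✓

v_R_max = 7/4 m/s = 1.7500 m/s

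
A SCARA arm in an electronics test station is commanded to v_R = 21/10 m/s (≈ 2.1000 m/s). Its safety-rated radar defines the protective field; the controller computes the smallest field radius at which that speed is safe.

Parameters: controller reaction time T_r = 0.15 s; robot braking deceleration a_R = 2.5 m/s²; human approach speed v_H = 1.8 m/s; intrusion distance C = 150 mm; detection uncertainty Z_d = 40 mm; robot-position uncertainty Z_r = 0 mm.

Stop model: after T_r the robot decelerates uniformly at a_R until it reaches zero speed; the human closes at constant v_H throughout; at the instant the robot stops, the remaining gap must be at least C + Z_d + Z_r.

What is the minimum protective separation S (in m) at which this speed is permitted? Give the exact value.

S_min = 3169/1000 m = 3.1690 m

T_s = v_R/a_R = (21/10)/(5/2) = 0.8400 s
robot in T_r: 2.1000·0.1500 = 0.3150 m
robot covers 2.1000·0.8400 − ½·2.5000·0.8400² = 0.8820 m while stopping
person approaches 1.8000·(0.1500+0.8400) = 1.7820 m
C+Z_d+Z_r = 0.1500+0.0400+0.0000 = 0.1900 m
S_min ≈ 0.3150+0.8820+1.7820+0.1900  ⇒  S_min = 3169/1000 m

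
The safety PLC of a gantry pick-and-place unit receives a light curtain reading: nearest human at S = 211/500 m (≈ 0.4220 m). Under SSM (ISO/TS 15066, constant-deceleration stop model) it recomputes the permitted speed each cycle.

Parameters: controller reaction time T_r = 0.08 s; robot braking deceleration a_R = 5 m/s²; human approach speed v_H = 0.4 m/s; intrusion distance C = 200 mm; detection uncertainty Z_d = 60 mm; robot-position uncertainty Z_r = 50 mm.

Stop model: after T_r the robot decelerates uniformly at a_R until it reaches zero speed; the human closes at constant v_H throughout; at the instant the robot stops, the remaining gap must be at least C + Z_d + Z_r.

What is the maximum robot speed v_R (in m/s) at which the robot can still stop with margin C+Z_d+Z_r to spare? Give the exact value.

v_R_max = 2/5 m/s = 0.4000 m/s

collect terms ⇒ (1/10)·v_R² + (4/25)·v_R + (-2/25) = 0
  disc = (4/25)² − 4·(1/10)·(-2/25) = 36/625 ; √disc = 6/25
  v_R = (−(4/25) + 6/25) / (2·(1/10)) = 2/5 m/s
check:
braking lasts T_s = (2/5)/5 = 0.0800 s
robot covers v_R·T_r = 0.4000·0.0800 = 0.0320 m before braking
braking distance = 0.4000²/(2·5.0000) = 0.0160 m
human closes 0.4000·0.1600 = 0.0640 m
margins: 0.2000+0.0600+0.0500 = 0.3100 m
sum ≈ 0.0320+0.0160+0.0640+0.3100 ≈ 0.4220 m = S ✓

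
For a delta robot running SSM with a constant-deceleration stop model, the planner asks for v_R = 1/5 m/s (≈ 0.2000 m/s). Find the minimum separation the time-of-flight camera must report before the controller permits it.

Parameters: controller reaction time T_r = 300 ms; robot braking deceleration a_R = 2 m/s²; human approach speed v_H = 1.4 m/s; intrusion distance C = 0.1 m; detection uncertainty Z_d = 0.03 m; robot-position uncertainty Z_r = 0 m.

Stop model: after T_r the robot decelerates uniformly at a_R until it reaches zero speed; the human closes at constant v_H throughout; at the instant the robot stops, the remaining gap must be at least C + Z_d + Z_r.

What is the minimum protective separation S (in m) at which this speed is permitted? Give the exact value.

S_min = 19/25 m = 0.7600 m

T_s = v_R/a_R = (1/5)/2 = 0.1000 s
robot covers v_R·T_r = 0.2000·0.3000 = 0.0600 m before braking
robot covers 0.2000·0.1000 − ½·2.0000·0.1000² = 0.0100 m while stopping
human closes 1.4000·0.4000 = 0.5600 m
margins: 0.1000+0.0300+0.0000 = 0.1300 m
S_min ≈ 0.0600+0.0100+0.5600+0.1300  ⇒  S_min = 19/25 m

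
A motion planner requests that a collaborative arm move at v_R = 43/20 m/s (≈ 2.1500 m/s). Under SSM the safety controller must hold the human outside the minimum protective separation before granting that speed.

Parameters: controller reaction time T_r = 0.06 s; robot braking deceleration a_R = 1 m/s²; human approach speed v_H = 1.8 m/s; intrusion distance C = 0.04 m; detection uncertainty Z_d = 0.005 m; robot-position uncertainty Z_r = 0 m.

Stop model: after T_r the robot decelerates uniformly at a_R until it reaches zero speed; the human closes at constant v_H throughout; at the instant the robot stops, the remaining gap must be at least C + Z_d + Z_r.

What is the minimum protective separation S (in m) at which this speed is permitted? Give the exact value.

S_min = 25853/4000 m = 6.4633 m

braking lasts T_s = (43/20)/1 = 2.1500 s
reaction-phase robot travel = 2.1500·0.0600 = 0.1290 m
robot under decel: 2.1500²/(2·1.0000) = 2.3112 m
person approaches 1.8000·(0.0600+2.1500) = 3.9780 m
residual clearance needed = 0.0400+0.0050+0.0000 = 0.0450 m
S_min ≈ 0.1290+2.3112+3.9780+0.0450  ⇒  S_min = 25853/4000 m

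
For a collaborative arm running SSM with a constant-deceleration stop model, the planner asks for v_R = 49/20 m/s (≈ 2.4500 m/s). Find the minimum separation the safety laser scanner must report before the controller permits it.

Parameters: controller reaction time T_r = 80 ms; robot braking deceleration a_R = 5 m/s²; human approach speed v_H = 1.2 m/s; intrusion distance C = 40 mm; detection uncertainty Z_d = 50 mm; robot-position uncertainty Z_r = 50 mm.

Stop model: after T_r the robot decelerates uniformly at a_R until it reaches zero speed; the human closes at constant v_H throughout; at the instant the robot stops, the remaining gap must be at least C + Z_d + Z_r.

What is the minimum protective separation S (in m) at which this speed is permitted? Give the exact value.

S_min = 6481/4000 m = 1.6202 m

stop time T_s = (49/20)/5 = 0.4900 s
robot in T_r: 2.4500·0.0800 = 0.1960 m
robot under decel: 2.4500²/(2·5.0000) = 0.6002 m
human closes 1.2000·0.5700 = 0.6840 m
residual clearance needed = 0.0400+0.0500+0.0500 = 0.1400 m
S_min ≈ 0.1960+0.6002+0.6840+0.1400  ⇒  S_min = 6481/4000 m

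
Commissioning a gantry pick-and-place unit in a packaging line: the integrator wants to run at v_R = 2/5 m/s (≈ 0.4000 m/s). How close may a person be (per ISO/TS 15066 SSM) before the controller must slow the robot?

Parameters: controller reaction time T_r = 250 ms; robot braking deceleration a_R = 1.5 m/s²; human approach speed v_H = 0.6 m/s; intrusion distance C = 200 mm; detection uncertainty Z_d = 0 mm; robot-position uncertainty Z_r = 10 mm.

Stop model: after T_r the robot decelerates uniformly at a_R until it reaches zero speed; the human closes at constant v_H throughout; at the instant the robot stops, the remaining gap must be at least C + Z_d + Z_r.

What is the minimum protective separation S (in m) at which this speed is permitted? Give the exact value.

S_min = 101/150 m = 0.6733 m

braking lasts T_s = (2/5)/(3/2) = 0.2667 s
robot covers v_R·T_r = 0.4000·0.2500 = 0.1000 m before braking
robot covers 0.4000·0.2667 − ½·1.5000·0.2667² = 0.0533 m while stopping
human over T_r+T_s: 0.6000·(0.2500+0.2667) = 0.3100 m
margins: 0.2000+0.0000+0.0100 = 0.2100 m
S_min ≈ 0.1000+0.0533+0.3100+0.2100  ⇒  S_min = 101/150 m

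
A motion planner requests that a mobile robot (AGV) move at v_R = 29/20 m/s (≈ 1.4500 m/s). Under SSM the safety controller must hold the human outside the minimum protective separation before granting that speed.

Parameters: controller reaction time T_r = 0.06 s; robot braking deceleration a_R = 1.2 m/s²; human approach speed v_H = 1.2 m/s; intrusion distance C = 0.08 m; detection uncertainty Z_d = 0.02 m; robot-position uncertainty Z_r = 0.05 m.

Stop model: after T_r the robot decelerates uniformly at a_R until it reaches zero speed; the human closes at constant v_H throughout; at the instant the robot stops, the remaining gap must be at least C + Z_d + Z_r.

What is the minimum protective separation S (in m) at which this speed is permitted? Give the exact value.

S_min = 63241/24000 m = 2.6350 m

T_s = v_R/a_R = (29/20)/(6/5) = 1.2083 s
robot covers v_R·T_r = 1.4500·0.0600 = 0.0870 m before braking
robot covers 1.4500·1.2083 − ½·1.2000·1.2083² = 0.8760 m while stopping
human closes 1.2000·1.2683 = 1.5220 m
residual clearance needed = 0.0800+0.0200+0.0500 = 0.1500 m
S_min ≈ 0.0870+0.8760+1.5220+0.1500  ⇒  S_min = 63241/24000 m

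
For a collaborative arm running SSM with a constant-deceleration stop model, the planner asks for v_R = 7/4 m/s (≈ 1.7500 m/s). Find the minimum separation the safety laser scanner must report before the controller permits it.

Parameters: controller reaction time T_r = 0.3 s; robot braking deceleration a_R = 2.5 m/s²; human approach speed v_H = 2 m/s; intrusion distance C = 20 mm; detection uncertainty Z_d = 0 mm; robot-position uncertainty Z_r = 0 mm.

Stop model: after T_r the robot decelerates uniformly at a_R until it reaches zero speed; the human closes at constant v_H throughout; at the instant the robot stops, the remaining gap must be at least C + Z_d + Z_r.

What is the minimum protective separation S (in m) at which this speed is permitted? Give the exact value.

braking lasts T_s = (7/4)/(5/2) = 0.7000 s
robot covers v_R·T_r = 1.7500·0.3000 = 0.5250 m before braking
robot covers 1.7500·0.7000 − ½·2.5000·0.7000² = 0.6125 m while stopping
human over T_r+T_s: 2.0000·(0.3000+0.7000) = 2.0000 m
residual clearance needed = 0.0200+0.0000+0.0000 = 0.0200 m
S_min ≈ 0.5250+0.6125+2.0000+0.0200  ⇒  S_min = 1263/400 m

S_min = 1263/400 m = 3.1575 m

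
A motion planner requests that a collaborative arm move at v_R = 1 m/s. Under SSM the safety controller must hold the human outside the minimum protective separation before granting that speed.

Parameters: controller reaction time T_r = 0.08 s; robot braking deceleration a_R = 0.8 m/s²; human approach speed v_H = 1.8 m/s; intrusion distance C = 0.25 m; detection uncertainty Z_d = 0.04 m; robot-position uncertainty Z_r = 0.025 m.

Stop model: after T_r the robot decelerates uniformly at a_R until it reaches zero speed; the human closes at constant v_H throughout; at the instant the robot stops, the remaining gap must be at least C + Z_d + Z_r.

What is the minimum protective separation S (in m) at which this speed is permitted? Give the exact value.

S_min = 1707/500 m = 3.4140 m

braking lasts T_s = 1/(4/5) = 1.2500 s
robot covers v_R·T_r = 1.0000·0.0800 = 0.0800 m before braking
robot under decel: 1.0000²/(2·0.8000) = 0.6250 m
human closes 1.8000·1.3300 = 2.3940 m
margins: 0.2500+0.0400+0.0250 = 0.3150 m
S_min ≈ 0.0800+0.6250+2.3940+0.3150  ⇒  S_min = 1707/500 m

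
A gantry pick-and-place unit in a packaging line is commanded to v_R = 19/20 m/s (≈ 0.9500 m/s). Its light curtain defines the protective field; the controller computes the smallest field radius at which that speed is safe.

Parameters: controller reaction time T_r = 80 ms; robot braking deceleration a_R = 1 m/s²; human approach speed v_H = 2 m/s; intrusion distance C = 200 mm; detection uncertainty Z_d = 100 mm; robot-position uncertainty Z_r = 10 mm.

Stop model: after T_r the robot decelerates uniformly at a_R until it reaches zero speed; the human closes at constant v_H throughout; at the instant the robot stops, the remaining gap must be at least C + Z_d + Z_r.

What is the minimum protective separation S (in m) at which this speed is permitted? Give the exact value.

stop time T_s = (19/20)/1 = 0.9500 s
robot covers v_R·T_r = 0.9500·0.0800 = 0.0760 m before braking
robot under decel: 0.9500²/(2·1.0000) = 0.4512 m
human closes 2.0000·1.0300 = 2.0600 m
C+Z_d+Z_r = 0.2000+0.1000+0.0100 = 0.3100 m
S_min ≈ 0.0760+0.4512+2.0600+0.3100  ⇒  S_min = 11589/4000 m

S_min = 11589/4000 m = 2.8973 m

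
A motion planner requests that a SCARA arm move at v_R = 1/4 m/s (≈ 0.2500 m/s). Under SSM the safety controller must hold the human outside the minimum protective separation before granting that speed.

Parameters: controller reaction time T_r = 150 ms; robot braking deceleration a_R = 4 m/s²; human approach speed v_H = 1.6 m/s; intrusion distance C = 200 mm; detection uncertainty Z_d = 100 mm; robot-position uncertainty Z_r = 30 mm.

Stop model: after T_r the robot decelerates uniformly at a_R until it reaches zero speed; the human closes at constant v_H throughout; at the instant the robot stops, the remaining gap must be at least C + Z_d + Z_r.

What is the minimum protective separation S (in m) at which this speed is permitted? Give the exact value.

S_min = 2289/3200 m = 0.7153 m

stop time T_s = (1/4)/4 = 0.0625 s
reaction-phase robot travel = 0.2500·0.1500 = 0.0375 m
braking distance = 0.2500²/(2·4.0000) = 0.0078 m
person approaches 1.6000·(0.1500+0.0625) = 0.3400 m
C+Z_d+Z_r = 0.2000+0.1000+0.0300 = 0.3300 m
S_min ≈ 0.0375+0.0078+0.3400+0.3300  ⇒  S_min = 2289/3200 m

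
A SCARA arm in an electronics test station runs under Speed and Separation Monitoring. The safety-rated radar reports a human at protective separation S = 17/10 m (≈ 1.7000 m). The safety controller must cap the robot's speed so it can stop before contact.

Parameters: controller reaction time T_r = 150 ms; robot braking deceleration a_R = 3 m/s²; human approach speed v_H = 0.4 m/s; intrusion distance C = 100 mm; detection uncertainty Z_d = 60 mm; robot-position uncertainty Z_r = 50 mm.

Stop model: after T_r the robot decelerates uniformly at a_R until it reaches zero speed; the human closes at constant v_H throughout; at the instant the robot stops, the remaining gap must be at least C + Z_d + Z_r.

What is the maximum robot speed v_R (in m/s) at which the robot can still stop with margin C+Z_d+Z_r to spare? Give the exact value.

v_R_max = 11/5 m/s = 2.2000 m/s

quadratic (1/6)·v² + (17/60)·v + (-143/100) = 0
  disc = (17/60)² − 4·(1/6)·(-143/100) = 3721/3600 ; √disc = 61/60
  v_R = (−(17/60) + 61/60) / (2·(1/6)) = 11/5 m/s
check:
braking lasts T_s = (11/5)/3 = 0.7333 s
robot covers v_R·T_r = 2.2000·0.1500 = 0.3300 m before braking
robot covers 2.2000·0.7333 − ½·3.0000·0.7333² = 0.8067 m while stopping
person approaches 0.4000·(0.1500+0.7333) = 0.3533 m
C+Z_d+Z_r = 0.1000+0.0600+0.0500 = 0.2100 m
sum ≈ 0.3300+0.8067+0.3533+0.2100 ≈ 1.7000 m = S ✓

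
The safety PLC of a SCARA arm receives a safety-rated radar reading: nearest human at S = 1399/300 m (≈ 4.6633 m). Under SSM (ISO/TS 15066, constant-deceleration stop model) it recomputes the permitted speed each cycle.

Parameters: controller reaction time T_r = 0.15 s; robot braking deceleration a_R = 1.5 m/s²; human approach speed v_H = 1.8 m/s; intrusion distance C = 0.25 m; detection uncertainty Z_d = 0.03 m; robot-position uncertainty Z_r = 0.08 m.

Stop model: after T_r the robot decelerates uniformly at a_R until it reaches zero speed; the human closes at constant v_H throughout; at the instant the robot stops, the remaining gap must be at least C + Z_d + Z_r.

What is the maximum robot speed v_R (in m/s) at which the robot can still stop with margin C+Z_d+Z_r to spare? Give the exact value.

at the boundary: (1/3)·v² + (27/20)·v + (-121/30) = 0
  disc = (27/20)² − 4·(1/3)·(-121/30) = 25921/3600 ; √disc = 161/60
  v_R = (−(27/20) + 161/60) / (2·(1/3)) = 2 m/s
check:
braking lasts T_s = 2/(3/2) = 1.3333 s
robot in T_r: 2.0000·0.1500 = 0.3000 m
robot covers 2.0000·1.3333 − ½·1.5000·1.3333² = 1.3333 m while stopping
human closes 1.8000·1.4833 = 2.6700 m
margins: 0.2500+0.0300+0.0800 = 0.3600 m
sum ≈ 0.3000+1.3333+2.6700+0.3600 ≈ 4.6633 m = S ✓

v_R_max = 2 m/s = 2.0000 m/s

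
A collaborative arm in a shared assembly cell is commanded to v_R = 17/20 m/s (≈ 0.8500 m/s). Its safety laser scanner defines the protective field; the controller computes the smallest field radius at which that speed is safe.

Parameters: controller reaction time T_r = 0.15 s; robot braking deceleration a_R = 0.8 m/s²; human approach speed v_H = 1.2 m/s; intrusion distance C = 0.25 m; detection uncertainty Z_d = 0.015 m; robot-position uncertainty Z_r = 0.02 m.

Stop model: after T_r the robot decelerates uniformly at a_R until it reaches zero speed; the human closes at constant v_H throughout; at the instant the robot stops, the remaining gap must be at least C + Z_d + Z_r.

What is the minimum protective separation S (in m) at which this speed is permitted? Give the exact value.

braking lasts T_s = (17/20)/(4/5) = 1.0625 s
robot covers v_R·T_r = 0.8500·0.1500 = 0.1275 m before braking
robot covers 0.8500·1.0625 − ½·0.8000·1.0625² = 0.4516 m while stopping
person approaches 1.2000·(0.1500+1.0625) = 1.4550 m
C+Z_d+Z_r = 0.2500+0.0150+0.0200 = 0.2850 m
S_min ≈ 0.1275+0.4516+1.4550+0.2850  ⇒  S_min = 7421/3200 m

S_min = 7421/3200 m = 2.3191 m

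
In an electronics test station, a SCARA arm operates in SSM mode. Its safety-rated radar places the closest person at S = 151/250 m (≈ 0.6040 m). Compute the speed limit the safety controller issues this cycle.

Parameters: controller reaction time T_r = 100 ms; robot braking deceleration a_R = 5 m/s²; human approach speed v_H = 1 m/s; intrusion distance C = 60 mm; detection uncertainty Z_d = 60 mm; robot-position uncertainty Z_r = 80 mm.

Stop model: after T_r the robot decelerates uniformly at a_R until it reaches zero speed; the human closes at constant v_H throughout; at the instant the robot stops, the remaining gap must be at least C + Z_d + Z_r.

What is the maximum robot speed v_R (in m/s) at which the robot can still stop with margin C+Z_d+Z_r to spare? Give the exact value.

v_R_max = 4/5 m/s = 0.8000 m/s

collect terms ⇒ (1/10)·v_R² + (3/10)·v_R + (-38/125) = 0
  disc = (3/10)² − 4·(1/10)·(-38/125) = 529/2500 ; √disc = 23/50
  v_R = (−(3/10) + 23/50) / (2·(1/10)) = 4/5 m/s
check:
T_s = v_R/a_R = (4/5)/5 = 0.1600 s
reaction-phase robot travel = 0.8000·0.1000 = 0.0800 m
robot under decel: 0.8000²/(2·5.0000) = 0.0640 m
person approaches 1.0000·(0.1000+0.1600) = 0.2600 m
C+Z_d+Z_r = 0.0600+0.0600+0.0800 = 0.2000 m
sum ≈ 0.0800+0.0640+0.2600+0.2000 ≈ 0.6040 m = S ✓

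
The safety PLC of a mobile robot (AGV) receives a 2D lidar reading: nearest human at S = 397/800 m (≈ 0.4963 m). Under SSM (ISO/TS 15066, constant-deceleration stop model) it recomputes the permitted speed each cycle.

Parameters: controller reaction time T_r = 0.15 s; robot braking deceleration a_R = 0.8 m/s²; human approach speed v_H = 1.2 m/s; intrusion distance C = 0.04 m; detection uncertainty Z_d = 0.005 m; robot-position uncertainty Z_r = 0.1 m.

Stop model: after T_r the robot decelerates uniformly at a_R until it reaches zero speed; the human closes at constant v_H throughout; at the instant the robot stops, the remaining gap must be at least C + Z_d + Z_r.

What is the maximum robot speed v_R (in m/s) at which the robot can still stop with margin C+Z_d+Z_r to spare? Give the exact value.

v_R_max = 1/10 m/s = 0.1000 m/s

collect terms ⇒ (5/8)·v_R² + (33/20)·v_R + (-137/800) = 0
  disc = (33/20)² − 4·(5/8)·(-137/800) = 5041/1600 ; √disc = 71/40
  v_R = (−(33/20) + 71/40) / (2·(5/8)) = 1/10 m/s
check:
stop time T_s = (1/10)/(4/5) = 0.1250 s
robot in T_r: 0.1000·0.1500 = 0.0150 m
robot covers 0.1000·0.1250 − ½·0.8000·0.1250² = 0.0063 m while stopping
human closes 1.2000·0.2750 = 0.3300 m
C+Z_d+Z_r = 0.0400+0.0050+0.1000 = 0.1450 m
sum ≈ 0.0150+0.0063+0.3300+0.1450 ≈ 0.4963 m = S ✓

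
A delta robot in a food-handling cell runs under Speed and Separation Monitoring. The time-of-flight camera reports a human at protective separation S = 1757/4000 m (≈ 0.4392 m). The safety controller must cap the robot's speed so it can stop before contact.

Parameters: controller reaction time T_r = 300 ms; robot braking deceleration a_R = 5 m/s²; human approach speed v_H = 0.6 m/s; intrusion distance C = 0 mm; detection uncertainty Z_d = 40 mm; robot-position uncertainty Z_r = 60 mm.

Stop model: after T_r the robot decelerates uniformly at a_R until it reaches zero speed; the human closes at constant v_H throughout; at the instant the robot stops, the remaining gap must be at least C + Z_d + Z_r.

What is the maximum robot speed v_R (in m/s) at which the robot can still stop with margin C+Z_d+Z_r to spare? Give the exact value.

v_R_max = 7/20 m/s = 0.3500 m/s

quadratic (1/10)·v² + (21/50)·v + (-637/4000) = 0
  disc = (21/50)² − 4·(1/10)·(-637/4000) = 2401/10000 ; √disc = 49/100
  v_R = (−(21/50) + 49/100) / (2·(1/10)) = 7/20 m/s
check:
stop time T_s = (7/20)/5 = 0.0700 s
reaction-phase robot travel = 0.3500·0.3000 = 0.1050 m
robot under decel: 0.3500²/(2·5.0000) = 0.0123 m
person approaches 0.6000·(0.3000+0.0700) = 0.2220 m
margins: 0.0000+0.0400+0.0600 = 0.1000 m
sum ≈ 0.1050+0.0123+0.2220+0.1000 ≈ 0.4392 m = S ✓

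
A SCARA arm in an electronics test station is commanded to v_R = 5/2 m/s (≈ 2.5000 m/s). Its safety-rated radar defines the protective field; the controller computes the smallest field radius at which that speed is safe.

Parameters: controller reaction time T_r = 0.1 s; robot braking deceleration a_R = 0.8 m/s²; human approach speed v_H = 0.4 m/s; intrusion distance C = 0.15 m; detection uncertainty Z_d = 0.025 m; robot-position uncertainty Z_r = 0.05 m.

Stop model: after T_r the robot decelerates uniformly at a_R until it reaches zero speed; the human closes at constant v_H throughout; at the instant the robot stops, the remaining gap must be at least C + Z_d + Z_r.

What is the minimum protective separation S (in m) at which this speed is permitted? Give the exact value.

stop time T_s = (5/2)/(4/5) = 3.1250 s
robot covers v_R·T_r = 2.5000·0.1000 = 0.2500 m before braking
braking distance = 2.5000²/(2·0.8000) = 3.9062 m
human over T_r+T_s: 0.4000·(0.1000+3.1250) = 1.2900 m
margins: 0.1500+0.0250+0.0500 = 0.2250 m
S_min ≈ 0.2500+3.9062+1.2900+0.2250  ⇒  S_min = 4537/800 m

S_min = 4537/800 m = 5.6712 m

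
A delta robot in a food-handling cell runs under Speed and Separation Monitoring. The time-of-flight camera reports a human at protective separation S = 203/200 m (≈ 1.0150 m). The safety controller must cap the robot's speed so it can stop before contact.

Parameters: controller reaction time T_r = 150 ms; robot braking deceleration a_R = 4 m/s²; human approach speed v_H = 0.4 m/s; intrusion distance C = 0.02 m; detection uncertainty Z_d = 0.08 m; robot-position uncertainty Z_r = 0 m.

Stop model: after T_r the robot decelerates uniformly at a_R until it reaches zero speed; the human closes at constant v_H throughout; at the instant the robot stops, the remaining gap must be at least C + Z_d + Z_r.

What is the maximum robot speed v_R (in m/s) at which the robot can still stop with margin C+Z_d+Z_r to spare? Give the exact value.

v_R_max = 9/5 m/s = 1.8000 m/s

at the boundary: (1/8)·v² + (1/4)·v + (-171/200) = 0
  disc = (1/4)² − 4·(1/8)·(-171/200) = 49/100 ; √disc = 7/10
  v_R = (−(1/4) + 7/10) / (2·(1/8)) = 9/5 m/s
check:
T_s = v_R/a_R = (9/5)/4 = 0.4500 s
robot in T_r: 1.8000·0.1500 = 0.2700 m
braking distance = 1.8000²/(2·4.0000) = 0.4050 m
human closes 0.4000·0.6000 = 0.2400 m
C+Z_d+Z_r = 0.0200+0.0800+0.0000 = 0.1000 m
sum ≈ 0.2700+0.4050+0.2400+0.1000 ≈ 1.0150 m = S ✓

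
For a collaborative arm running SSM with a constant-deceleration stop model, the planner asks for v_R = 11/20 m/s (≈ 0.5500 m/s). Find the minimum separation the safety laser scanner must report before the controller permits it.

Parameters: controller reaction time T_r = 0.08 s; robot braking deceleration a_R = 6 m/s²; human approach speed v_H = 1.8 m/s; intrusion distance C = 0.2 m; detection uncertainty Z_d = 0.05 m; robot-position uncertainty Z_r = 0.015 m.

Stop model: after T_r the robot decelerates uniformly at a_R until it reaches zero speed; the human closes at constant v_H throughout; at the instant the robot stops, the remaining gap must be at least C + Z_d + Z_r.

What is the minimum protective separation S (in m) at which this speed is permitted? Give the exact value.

S_min = 15437/24000 m = 0.6432 m

T_s = v_R/a_R = (11/20)/6 = 0.0917 s
robot in T_r: 0.5500·0.0800 = 0.0440 m
braking distance = 0.5500²/(2·6.0000) = 0.0252 m
human over T_r+T_s: 1.8000·(0.0800+0.0917) = 0.3090 m
residual clearance needed = 0.2000+0.0500+0.0150 = 0.2650 m
S_min ≈ 0.0440+0.0252+0.3090+0.2650  ⇒  S_min = 15437/24000 m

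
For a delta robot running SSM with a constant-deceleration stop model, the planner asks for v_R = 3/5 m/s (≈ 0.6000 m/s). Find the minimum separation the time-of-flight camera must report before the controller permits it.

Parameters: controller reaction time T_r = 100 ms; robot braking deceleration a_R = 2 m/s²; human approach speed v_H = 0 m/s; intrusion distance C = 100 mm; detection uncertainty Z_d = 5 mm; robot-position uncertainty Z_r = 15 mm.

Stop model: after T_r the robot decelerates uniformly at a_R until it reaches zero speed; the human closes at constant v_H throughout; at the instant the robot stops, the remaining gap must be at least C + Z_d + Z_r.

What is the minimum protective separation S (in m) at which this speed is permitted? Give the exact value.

T_s = v_R/a_R = (3/5)/2 = 0.3000 s
reaction-phase robot travel = 0.6000·0.1000 = 0.0600 m
robot under decel: 0.6000²/(2·2.0000) = 0.0900 m
person approaches 0.0000·(0.1000+0.3000) = 0.0000 m
margins: 0.1000+0.0050+0.0150 = 0.1200 m
S_min ≈ 0.0600+0.0900+0.0000+0.1200  ⇒  S_min = 27/100 m

S_min = 27/100 m = 0.2700 m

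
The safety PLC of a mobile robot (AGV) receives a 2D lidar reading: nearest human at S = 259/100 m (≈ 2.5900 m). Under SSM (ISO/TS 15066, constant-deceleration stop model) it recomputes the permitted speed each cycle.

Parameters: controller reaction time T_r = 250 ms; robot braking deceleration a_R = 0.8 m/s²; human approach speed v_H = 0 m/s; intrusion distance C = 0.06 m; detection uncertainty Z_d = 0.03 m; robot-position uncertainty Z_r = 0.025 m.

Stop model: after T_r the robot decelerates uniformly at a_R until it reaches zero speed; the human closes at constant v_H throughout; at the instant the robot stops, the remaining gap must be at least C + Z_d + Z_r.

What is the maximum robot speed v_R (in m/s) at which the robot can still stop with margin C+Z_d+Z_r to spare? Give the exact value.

v_R_max = 9/5 m/s = 1.8000 m/s

at the boundary: (5/8)·v² + (1/4)·v + (-99/40) = 0
  disc = (1/4)² − 4·(5/8)·(-99/40) = 25/4 ; √disc = 5/2
  v_R = (−(1/4) + 5/2) / (2·(5/8)) = 9/5 m/s
check:
T_s = v_R/a_R = (9/5)/(4/5) = 2.2500 s
reaction-phase robot travel = 1.8000·0.2500 = 0.4500 m
robot covers 1.8000·2.2500 − ½·0.8000·2.2500² = 2.0250 m while stopping
person approaches 0.0000·(0.2500+2.2500) = 0.0000 m
margins: 0.0600+0.0300+0.0250 = 0.1150 m
sum ≈ 0.4500+2.0250+0.0000+0.1150 ≈ 2.5900 m = S ✓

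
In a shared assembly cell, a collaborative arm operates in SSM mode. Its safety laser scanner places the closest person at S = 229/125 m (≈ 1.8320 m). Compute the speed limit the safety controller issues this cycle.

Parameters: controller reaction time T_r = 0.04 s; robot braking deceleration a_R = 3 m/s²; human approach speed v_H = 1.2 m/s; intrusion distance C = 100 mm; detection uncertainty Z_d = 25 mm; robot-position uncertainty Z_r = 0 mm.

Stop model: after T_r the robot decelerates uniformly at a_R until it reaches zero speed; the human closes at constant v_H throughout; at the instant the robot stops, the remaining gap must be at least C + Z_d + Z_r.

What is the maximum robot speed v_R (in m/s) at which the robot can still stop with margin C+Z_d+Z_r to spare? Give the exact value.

v_R_max = 21/10 m/s = 2.1000 m/s

at the boundary: (1/6)·v² + (11/25)·v + (-1659/1000) = 0
  disc = (11/25)² − 4·(1/6)·(-1659/1000) = 3249/2500 ; √disc = 57/50
  v_R = (−(11/25) + 57/50) / (2·(1/6)) = 21/10 m/s
check:
braking lasts T_s = (21/10)/3 = 0.7000 s
robot in T_r: 2.1000·0.0400 = 0.0840 m
robot covers 2.1000·0.7000 − ½·3.0000·0.7000² = 0.7350 m while stopping
human closes 1.2000·0.7400 = 0.8880 m
residual clearance needed = 0.1000+0.0250+0.0000 = 0.1250 m
sum ≈ 0.0840+0.7350+0.8880+0.1250 ≈ 1.8320 m = S ✓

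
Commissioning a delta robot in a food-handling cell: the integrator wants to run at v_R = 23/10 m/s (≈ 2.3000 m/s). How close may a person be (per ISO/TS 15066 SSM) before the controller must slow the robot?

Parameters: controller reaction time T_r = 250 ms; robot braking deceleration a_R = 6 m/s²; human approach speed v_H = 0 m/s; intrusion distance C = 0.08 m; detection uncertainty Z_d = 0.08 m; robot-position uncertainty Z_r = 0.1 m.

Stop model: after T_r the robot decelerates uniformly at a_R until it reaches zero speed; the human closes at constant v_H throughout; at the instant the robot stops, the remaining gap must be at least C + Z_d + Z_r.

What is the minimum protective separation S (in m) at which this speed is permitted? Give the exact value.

T_s = v_R/a_R = (23/10)/6 = 0.3833 s
reaction-phase robot travel = 2.3000·0.2500 = 0.5750 m
braking distance = 2.3000²/(2·6.0000) = 0.4408 m
human closes 0.0000·0.6333 = 0.0000 m
margins: 0.0800+0.0800+0.1000 = 0.2600 m
S_min ≈ 0.5750+0.4408+0.0000+0.2600  ⇒  S_min = 1531/1200 m

S_min = 1531/1200 m = 1.2758 m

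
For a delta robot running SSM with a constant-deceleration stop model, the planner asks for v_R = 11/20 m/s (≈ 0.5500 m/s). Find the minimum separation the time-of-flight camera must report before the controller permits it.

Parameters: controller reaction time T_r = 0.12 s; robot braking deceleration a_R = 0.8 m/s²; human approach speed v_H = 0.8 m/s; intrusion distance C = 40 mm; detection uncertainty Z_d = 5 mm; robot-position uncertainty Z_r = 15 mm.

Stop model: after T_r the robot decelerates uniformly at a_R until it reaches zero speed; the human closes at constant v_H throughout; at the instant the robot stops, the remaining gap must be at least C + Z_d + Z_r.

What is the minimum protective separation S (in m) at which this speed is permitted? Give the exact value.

T_s = v_R/a_R = (11/20)/(4/5) = 0.6875 s
reaction-phase robot travel = 0.5500·0.1200 = 0.0660 m
robot covers 0.5500·0.6875 − ½·0.8000·0.6875² = 0.1891 m while stopping
human closes 0.8000·0.8075 = 0.6460 m
margins: 0.0400+0.0050+0.0150 = 0.0600 m
S_min ≈ 0.0660+0.1891+0.6460+0.0600  ⇒  S_min = 15377/16000 m

S_min = 15377/16000 m = 0.9611 m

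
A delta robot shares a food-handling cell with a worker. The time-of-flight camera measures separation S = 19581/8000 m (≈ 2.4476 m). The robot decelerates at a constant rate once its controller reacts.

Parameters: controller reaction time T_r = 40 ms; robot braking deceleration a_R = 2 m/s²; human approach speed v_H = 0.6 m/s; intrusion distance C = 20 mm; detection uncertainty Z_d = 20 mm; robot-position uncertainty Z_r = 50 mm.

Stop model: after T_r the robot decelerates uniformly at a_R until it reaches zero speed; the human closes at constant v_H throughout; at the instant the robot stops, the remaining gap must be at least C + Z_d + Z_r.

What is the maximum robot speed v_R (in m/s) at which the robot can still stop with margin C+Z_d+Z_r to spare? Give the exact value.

v_R_max = 49/20 m/s = 2.4500 m/s

collect terms ⇒ (1/4)·v_R² + (17/50)·v_R + (-18669/8000) = 0
  disc = (17/50)² − 4·(1/4)·(-18669/8000) = 97969/40000 ; √disc = 313/200
  v_R = (−(17/50) + 313/200) / (2·(1/4)) = 49/20 m/s
check:
braking lasts T_s = (49/20)/2 = 1.2250 s
robot covers v_R·T_r = 2.4500·0.0400 = 0.0980 m before braking
robot covers 2.4500·1.2250 − ½·2.0000·1.2250² = 1.5006 m while stopping
human closes 0.6000·1.2650 = 0.7590 m
margins: 0.0200+0.0200+0.0500 = 0.0900 m
sum ≈ 0.0980+1.5006+0.7590+0.0900 ≈ 2.4476 m = S ✓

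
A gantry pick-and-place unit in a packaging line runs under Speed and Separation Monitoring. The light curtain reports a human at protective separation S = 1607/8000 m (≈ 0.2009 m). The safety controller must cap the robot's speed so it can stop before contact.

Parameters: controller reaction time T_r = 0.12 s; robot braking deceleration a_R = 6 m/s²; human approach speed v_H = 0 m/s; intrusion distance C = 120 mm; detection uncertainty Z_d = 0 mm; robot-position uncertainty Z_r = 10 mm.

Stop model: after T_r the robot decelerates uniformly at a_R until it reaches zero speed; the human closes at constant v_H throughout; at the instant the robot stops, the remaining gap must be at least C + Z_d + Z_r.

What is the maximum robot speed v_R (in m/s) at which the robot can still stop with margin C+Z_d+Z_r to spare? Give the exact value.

collect terms ⇒ (1/12)·v_R² + (3/25)·v_R + (-567/8000) = 0
  disc = (3/25)² − 4·(1/12)·(-567/8000) = 1521/40000 ; √disc = 39/200
  v_R = (−(3/25) + 39/200) / (2·(1/12)) = 9/20 m/s
check:
braking lasts T_s = (9/20)/6 = 0.0750 s
reaction-phase robot travel = 0.4500·0.1200 = 0.0540 m
braking distance = 0.4500²/(2·6.0000) = 0.0169 m
person approaches 0.0000·(0.1200+0.0750) = 0.0000 m
C+Z_d+Z_r = 0.1200+0.0000+0.0100 = 0.1300 m
sum ≈ 0.0540+0.0169+0.0000+0.1300 ≈ 0.2009 m = S ✓

v_R_max = 9/20 m/s = 0.4500 m/s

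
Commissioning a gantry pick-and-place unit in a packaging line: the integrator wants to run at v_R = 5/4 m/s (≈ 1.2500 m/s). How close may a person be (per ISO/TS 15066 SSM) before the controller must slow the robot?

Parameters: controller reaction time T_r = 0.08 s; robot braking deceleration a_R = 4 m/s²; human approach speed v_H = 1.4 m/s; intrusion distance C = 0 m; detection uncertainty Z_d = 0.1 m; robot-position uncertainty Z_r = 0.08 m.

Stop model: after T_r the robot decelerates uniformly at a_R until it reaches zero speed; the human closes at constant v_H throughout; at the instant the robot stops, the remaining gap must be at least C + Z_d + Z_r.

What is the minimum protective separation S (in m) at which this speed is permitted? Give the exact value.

S_min = 16397/16000 m = 1.0248 m

stop time T_s = (5/4)/4 = 0.3125 s
robot covers v_R·T_r = 1.2500·0.0800 = 0.1000 m before braking
braking distance = 1.2500²/(2·4.0000) = 0.1953 m
human over T_r+T_s: 1.4000·(0.0800+0.3125) = 0.5495 m
C+Z_d+Z_r = 0.0000+0.1000+0.0800 = 0.1800 m
S_min ≈ 0.1000+0.1953+0.5495+0.1800  ⇒  S_min = 16397/16000 m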